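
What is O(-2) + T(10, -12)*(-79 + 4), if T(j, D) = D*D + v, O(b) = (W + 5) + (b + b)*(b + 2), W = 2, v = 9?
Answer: -11468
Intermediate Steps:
O(b) = 7 + 2*b*(2 + b) (O(b) = (2 + 5) + (b + b)*(b + 2) = 7 + (2*b)*(2 + b) = 7 + 2*b*(2 + b))
T(j, D) = 9 + D² (T(j, D) = D*D + 9 = D² + 9 = 9 + D²)
O(-2) + T(10, -12)*(-79 + 4) = (7 + 2*(-2)² + 4*(-2)) + (9 + (-12)²)*(-79 + 4) = (7 + 2*4 - 8) + (9 + 144)*(-75) = (7 + 8 - 8) + 153*(-75) = 7 - 11475 = -11468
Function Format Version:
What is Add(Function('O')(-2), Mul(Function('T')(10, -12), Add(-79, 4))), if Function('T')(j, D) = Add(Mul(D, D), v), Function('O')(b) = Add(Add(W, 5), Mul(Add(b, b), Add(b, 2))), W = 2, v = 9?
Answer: -11468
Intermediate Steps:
Function('O')(b) = Add(7, Mul(2, b, Add(2, b))) (Function('O')(b) = Add(Add(2, 5), Mul(Add(b, b), Add(b, 2))) = Add(7, Mul(Mul(2, b), Add(2, b))) = Add(7, Mul(2, b, Add(2, b))))
Function('T')(j, D) = Add(9, Pow(D, 2)) (Function('T')(j, D) = Add(Mul(D, D), 9) = Add(Pow(D, 2), 9) = Add(9, Pow(D, 2)))
Add(Function('O')(-2), Mul(Function('T')(10, -12), Add(-79, 4))) = Add(Add(7, Mul(2, Pow(-2, 2)), Mul(4, -2)), Mul(Add(9, Pow(-12, 2)), Add(-79, 4))) = Add(Add(7, Mul(2, 4), -8), Mul(Add(9, 144), -75)) = Add(Add(7, 8, -8), Mul(153, -75)) = Add(7, -11475) = -11468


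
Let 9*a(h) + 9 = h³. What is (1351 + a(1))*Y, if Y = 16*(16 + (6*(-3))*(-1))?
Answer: 6610144/9 ≈ 7.3446e+5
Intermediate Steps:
a(h) = -1 + h³/9
Y = 544 (Y = 16*(16 - 18*(-1)) = 16*(16 + 18) = 16*34 = 544)
(1351 + a(1))*Y = (1351 + (-1 + (⅑)*1³))*544 = (1351 + (-1 + (⅑)*1))*544 = (1351 + (-1 + ⅑))*544 = (1351 - 8/9)*544 = (12151/9)*544 = 6610144/9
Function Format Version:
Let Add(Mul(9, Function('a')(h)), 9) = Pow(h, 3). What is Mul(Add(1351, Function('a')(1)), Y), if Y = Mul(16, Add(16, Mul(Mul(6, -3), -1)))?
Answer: Rational(6610144, 9) ≈ 7.3446e+5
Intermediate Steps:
Function('a')(h) = Add(-1, Mul(Rational(1, 9), Pow(h, 3)))
Y = 544 (Y = Mul(16, Add(16, Mul(-18, -1))) = Mul(16, Add(16, 18)) = Mul(16, 34) = 544)
Mul(Add(1351, Function('a')(1)), Y) = Mul(Add(1351, Add(-1, Mul(Rational(1, 9), Pow(1, 3)))), 544) = Mul(Add(1351, Add(-1, Mul(Rational(1, 9), 1))), 544) = Mul(Add(1351, Add(-1, Rational(1, 9))), 544) = Mul(Add(1351, Rational(-8, 9)), 544) = Mul(Rational(12151, 9), 544) = Rational(6610144, 9)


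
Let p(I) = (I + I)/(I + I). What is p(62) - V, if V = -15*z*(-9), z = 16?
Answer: -2159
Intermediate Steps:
p(I) = 1 (p(I) = (2*I)/((2*I)) = (2*I)*(1/(2*I)) = 1)
V = 2160 (V = -15*16*(-9) = -240*(-9) = 2160)
p(62) - V = 1 - 1*2160 = 1 - 2160 = -2159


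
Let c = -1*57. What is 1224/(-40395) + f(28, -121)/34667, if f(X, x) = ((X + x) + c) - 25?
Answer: -16500511/466791155 ≈ -0.035349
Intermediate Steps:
c = -57
f(X, x) = -82 + X + x (f(X, x) = ((X + x) - 57) - 25 = (-57 + X + x) - 25 = -82 + X + x)
1224/(-40395) + f(28, -121)/34667 = 1224/(-40395) + (-82 + 28 - 121)/34667 = 1224*(-1/40395) - 175*1/34667 = -408/13465 - 175/34667 = -16500511/466791155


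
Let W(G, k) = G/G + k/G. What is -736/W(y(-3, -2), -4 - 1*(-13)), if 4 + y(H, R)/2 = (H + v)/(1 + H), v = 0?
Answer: 920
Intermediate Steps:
y(H, R) = -8 + 2*H/(1 + H) (y(H, R) = -8 + 2*((H + 0)/(1 + H)) = -8 + 2*(H/(1 + H)) = -8 + 2*H/(1 + H))
W(G, k) = 1 + k/G
-736/W(y(-3, -2), -4 - 1*(-13)) = -736*2*(-4 - 3*(-3))/((1 - 3)*(2*(-4 - 3*(-3))/(1 - 3) + (-4 - 1*(-13)))) = -736*(-(-4 + 9)/(2*(-4 + 9)/(-2) + (-4 + 13))) = -736*(-5/(2*(-½)*5 + 9)) = -736*(-5/(-5 + 9)) = -736/((-⅕*4)) = -736/(-⅘) = -736*(-5/4) = 920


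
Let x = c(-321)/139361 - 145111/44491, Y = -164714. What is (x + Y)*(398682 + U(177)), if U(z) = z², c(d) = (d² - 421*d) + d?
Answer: -439164877577090678874/6200310251 ≈ -7.0829e+10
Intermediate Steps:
c(d) = d² - 420*d
x = -9640140320/6200310251 (x = -321*(-420 - 321)/139361 - 145111/44491 = -321*(-741)*(1/139361) - 145111*1/44491 = 237861*(1/139361) - 145111/44491 = 237861/139361 - 145111/44491 = -9640140320/6200310251 ≈ -1.5548)
(x + Y)*(398682 + U(177)) = (-9640140320/6200310251 - 164714)*(398682 + 177²) = -1021287542823534*(398682 + 31329)/6200310251 = -1021287542823534/6200310251*430011 = -439164877577090678874/6200310251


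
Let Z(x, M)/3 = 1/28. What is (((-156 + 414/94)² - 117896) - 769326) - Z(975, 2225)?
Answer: -53455024271/61852 ≈ -8.6424e+5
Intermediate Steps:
Z(x, M) = 3/28
(((-156 + 414/94)² - 117896) - 769326) - Z(975, 2225) = (((-156 + 414/94)² - 117896) - 769326) - 1*3/28 = (((-156 + 414*(1/94))² - 117896) - 769326) - 3/28 = (((-156 + 207/47)² - 117896) - 769326) - 3/28 = (((-7125/47)² - 117896) - 769326) - 3/28 = ((50765625/2209 - 117896) - 769326) - 3/28 = (-209666639/2209 - 769326) - 3/28 = -1909107773/2209 - 3/28 = -53455024271/61852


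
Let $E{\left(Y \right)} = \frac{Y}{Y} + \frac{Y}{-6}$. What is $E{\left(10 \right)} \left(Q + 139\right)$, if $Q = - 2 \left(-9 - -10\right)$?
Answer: $- \frac{274}{3} \approx -91.333$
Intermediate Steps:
$E{\left(Y \right)} = 1 - \frac{Y}{6}$ ($E{\left(Y \right)} = 1 + Y \left(- \frac{1}{6}\right) = 1 - \frac{Y}{6}$)
$Q = -2$ ($Q = - 2 \left(-9 + 10\right) = \left(-2\right) 1 = -2$)
$E{\left(10 \right)} \left(Q + 139\right) = \left(1 - \frac{5}{3}\right) \left(-2 + 139\right) = \left(1 - \frac{5}{3}\right) 137 = \left(- \frac{2}{3}\right) 137 = - \frac{274}{3}$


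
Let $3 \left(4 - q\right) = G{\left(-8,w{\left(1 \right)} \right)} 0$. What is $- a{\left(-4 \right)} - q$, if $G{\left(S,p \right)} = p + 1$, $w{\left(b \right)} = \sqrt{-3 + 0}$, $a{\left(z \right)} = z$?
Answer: $0$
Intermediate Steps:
$w{\left(b \right)} = i \sqrt{3}$ ($w{\left(b \right)} = \sqrt{-3} = i \sqrt{3}$)
$G{\left(S,p \right)} = 1 + p$
$q = 4$ ($q = 4 - \frac{\left(1 + i \sqrt{3}\right) 0}{3} = 4 - 0 = 4 + 0 = 4$)
$- a{\left(-4 \right)} - q = \left(-1\right) \left(-4\right) - 4 = 4 - 4 = 0$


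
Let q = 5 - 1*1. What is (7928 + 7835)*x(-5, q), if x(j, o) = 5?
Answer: 78815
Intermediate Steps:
q = 4 (q = 5 - 1 = 4)
(7928 + 7835)*x(-5, q) = (7928 + 7835)*5 = 15763*5 = 78815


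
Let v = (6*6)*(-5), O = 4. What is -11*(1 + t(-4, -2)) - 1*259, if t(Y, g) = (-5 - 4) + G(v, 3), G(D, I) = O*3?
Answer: -303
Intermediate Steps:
v = -180 (v = 36*(-5) = -180)
G(D, I) = 12 (G(D, I) = 4*3 = 12)
t(Y, g) = 3 (t(Y, g) = (-5 - 4) + 12 = -9 + 12 = 3)
-11*(1 + t(-4, -2)) - 1*259 = -11*(1 + 3) - 1*259 = -11*4 - 259 = -44 - 259 = -303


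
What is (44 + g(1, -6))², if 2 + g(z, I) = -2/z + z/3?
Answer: 14641/9 ≈ 1626.8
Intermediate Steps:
g(z, I) = -2 - 2/z + z/3 (g(z, I) = -2 + (-2/z + z/3) = -2 - 2/z + z/3)
(44 + g(1, -6))² = (44 + (-2 - 2/1 + (⅓)*1))² = (44 + (-2 - 2*1 + ⅓))² = (44 + (-2 - 2 + ⅓))² = (44 - 11/3)² = (121/3)² = 14641/9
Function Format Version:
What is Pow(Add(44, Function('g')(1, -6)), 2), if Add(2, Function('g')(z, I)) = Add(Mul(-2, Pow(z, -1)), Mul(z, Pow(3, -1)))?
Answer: Rational(14641, 9) ≈ 1626.8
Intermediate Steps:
Function('g')(z, I) = Add(-2, Mul(-2, Pow(z, -1)), Mul(Rational(1, 3), z)) (Function('g')(z, I) = Add(-2, Add(Mul(-2, Pow(z, -1)), Mul(z, Pow(3, -1)))) = Add(-2, Add(Mul(-2, Pow(z, -1)), Mul(z, Rational(1, 3)))) = Add(-2, Add(Mul(-2, Pow(z, -1)), Mul(Rational(1, 3), z))) = Add(-2, Mul(-2, Pow(z, -1)), Mul(Rational(1, 3), z)))
Pow(Add(44, Function('g')(1, -6)), 2) = Pow(Add(44, Add(-2, Mul(-2, Pow(1, -1)), Mul(Rational(1, 3), 1))), 2) = Pow(Add(44, Add(-2, Mul(-2, 1), Rational(1, 3))), 2) = Pow(Add(44, Add(-2, -2, Rational(1, 3))), 2) = Pow(Add(44, Rational(-11, 3)), 2) = Pow(Rational(121, 3), 2) = Rational(14641, 9)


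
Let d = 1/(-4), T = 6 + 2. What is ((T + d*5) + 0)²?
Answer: 729/16 ≈ 45.563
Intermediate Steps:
T = 8
d = -¼ (d = 1*(-¼) = -¼ ≈ -0.25000)
((T + d*5) + 0)² = ((8 - ¼*5) + 0)² = ((8 - 5/4) + 0)² = (27/4 + 0)² = (27/4)² = 729/16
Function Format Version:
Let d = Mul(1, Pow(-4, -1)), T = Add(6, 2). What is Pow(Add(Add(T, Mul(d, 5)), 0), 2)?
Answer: Rational(729, 16) ≈ 45.563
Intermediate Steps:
T = 8
d = Rational(-1, 4) (d = Mul(1, Rational(-1, 4)) = Rational(-1, 4) ≈ -0.25000)
Pow(Add(Add(T, Mul(d, 5)), 0), 2) = Pow(Add(Add(8, Mul(Rational(-1, 4), 5)), 0), 2) = Pow(Add(Add(8, Rational(-5, 4)), 0), 2) = Pow(Add(Rational(27, 4), 0), 2) = Pow(Rational(27, 4), 2) = Rational(729, 16)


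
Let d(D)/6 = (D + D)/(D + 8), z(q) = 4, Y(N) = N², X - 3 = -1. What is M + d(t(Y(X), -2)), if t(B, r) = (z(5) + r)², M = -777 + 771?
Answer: -2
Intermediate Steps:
X = 2 (X = 3 - 1 = 2)
M = -6
t(B, r) = (4 + r)²
d(D) = 12*D/(8 + D) (d(D) = 6*((D + D)/(D + 8)) = 6*((2*D)/(8 + D)) = 6*(2*D/(8 + D)) = 12*D/(8 + D))
M + d(t(Y(X), -2)) = -6 + 12*(4 - 2)²/(8 + (4 - 2)²) = -6 + 12*2²/(8 + 2²) = -6 + 12*4/(8 + 4) = -6 + 12*4/12 = -6 + 12*4*(1/12) = -6 + 4 = -2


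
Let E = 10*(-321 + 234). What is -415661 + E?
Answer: -416531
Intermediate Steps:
E = -870 (E = 10*(-87) = -870)
-415661 + E = -415661 - 870 = -416531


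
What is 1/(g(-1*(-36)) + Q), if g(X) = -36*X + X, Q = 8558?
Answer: 1/7298 ≈ 0.00013702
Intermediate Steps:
g(X) = -35*X
1/(g(-1*(-36)) + Q) = 1/(-(-35)*(-36) + 8558) = 1/(-35*36 + 8558) = 1/(-1260 + 8558) = 1/7298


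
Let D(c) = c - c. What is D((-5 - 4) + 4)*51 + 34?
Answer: 34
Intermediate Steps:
D(c) = 0
D((-5 - 4) + 4)*51 + 34 = 0*51 + 34 = 0 + 34 = 34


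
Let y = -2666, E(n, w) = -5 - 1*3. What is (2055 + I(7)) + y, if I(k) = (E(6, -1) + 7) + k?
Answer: -605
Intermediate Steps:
E(n, w) = -8 (E(n, w) = -5 - 3 = -8)
I(k) = -1 + k (I(k) = (-8 + 7) + k = -1 + k)
(2055 + I(7)) + y = (2055 + (-1 + 7)) - 2666 = (2055 + 6) - 2666 = 2061 - 2666 = -605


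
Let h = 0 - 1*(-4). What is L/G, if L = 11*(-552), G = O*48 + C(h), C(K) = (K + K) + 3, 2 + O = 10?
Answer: -6072/395 ≈ -15.372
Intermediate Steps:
O = 8 (O = -2 + 10 = 8)
h = 4 (h = 0 + 4 = 4)
C(K) = 3 + 2*K (C(K) = 2*K + 3 = 3 + 2*K)
G = 395 (G = 8*48 + (3 + 2*4) = 384 + (3 + 8) = 384 + 11 = 395)
L = -6072
L/G = -6072/395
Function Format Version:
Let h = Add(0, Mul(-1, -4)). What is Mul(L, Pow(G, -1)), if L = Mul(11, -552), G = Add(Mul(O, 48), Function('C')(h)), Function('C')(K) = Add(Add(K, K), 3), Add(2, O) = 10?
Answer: Rational(-6072, 395) ≈ -15.372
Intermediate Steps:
O = 8 (O = Add(-2, 10) = 8)
h = 4 (h = Add(0, 4) = 4)
Function('C')(K) = Add(3, Mul(2, K)) (Function('C')(K) = Add(Mul(2, K), 3) = Add(3, Mul(2, K)))
G = 395 (G = Add(Mul(8, 48), Add(3, Mul(2, 4))) = Add(384, Add(3, 8)) = Add(384, 11) = 395)
L = -6072
Mul(L, Pow(G, -1)) = Mul(-6072, Pow(395, -1)) = Mul(-6072, Rational(1, 395)) = Rational(-6072, 395)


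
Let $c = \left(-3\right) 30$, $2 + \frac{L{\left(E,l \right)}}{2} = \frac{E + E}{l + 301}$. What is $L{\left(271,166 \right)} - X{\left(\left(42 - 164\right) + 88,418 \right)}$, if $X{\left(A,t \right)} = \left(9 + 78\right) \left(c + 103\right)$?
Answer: $- \frac{528961}{467} \approx -1132.7$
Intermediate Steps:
$L{\left(E,l \right)} = -4 + \frac{4 E}{301 + l}$ ($L{\left(E,l \right)} = -4 + 2 \frac{E + E}{l + 301} = -4 + 2 \frac{2 E}{301 + l} = -4 + \frac{4 E}{301 + l}$)
$c = -90$
$X{\left(A,t \right)} = 1131$ ($X{\left(A,t \right)} = \left(9 + 78\right) \left(-90 + 103\right) = 87 \cdot 13 = 1131$)
$L{\left(271,166 \right)} - X{\left(\left(42 - 164\right) + 88,418 \right)} = \frac{4 \left(-301 + 271 - 166\right)}{301 + 166} - 1131 = \frac{4 \left(-301 + 271 - 166\right)}{467} - 1131 = 4 \cdot \frac{1}{467} \left(-196\right) - 1131 = - \frac{784}{467} - 1131 = - \frac{528961}{467}$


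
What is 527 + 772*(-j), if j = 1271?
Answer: -980685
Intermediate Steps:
527 + 772*(-j) = 527 + 772*(-1*1271) = 527 + 772*(-1271) = 527 - 981212 = -980685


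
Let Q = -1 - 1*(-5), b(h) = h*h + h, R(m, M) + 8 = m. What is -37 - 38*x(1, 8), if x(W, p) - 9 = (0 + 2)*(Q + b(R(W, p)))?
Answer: -3875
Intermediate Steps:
R(m, M) = -8 + m
b(h) = h + h² (b(h) = h² + h = h + h²)
Q = 4 (Q = -1 + 5 = 4)
x(W, p) = 17 + 2*(-8 + W)*(-7 + W) (x(W, p) = 9 + (0 + 2)*(4 + (-8 + W)*(1 + (-8 + W))) = 9 + 2*(4 + (-8 + W)*(-7 + W)) = 9 + (8 + 2*(-8 + W)*(-7 + W)) = 17 + 2*(-8 + W)*(-7 + W))
-37 - 38*x(1, 8) = -37 - 38*(17 + 2*(-8 + 1)*(-7 + 1)) = -37 - 38*(17 + 2*(-7)*(-6)) = -37 - 38*(17 + 84) = -37 - 38*101 = -37 - 3838 = -3875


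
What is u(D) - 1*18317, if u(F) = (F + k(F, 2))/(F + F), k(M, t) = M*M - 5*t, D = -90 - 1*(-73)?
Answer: -311520/17 ≈ -18325.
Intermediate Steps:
D = -17 (D = -90 + 73 = -17)
k(M, t) = M² - 5*t
u(F) = (-10 + F + F²)/(2*F) (u(F) = (F + (F² - 5*2))/(F + F) = (F + (F² - 10))/((2*F)) = (F + (-10 + F²))*(1/(2*F)) = (-10 + F + F²)*(1/(2*F)) = (-10 + F + F²)/(2*F))
u(D) - 1*18317 = (½)*(-10 - 17 + (-17)²)/(-17) - 1*18317 = (½)*(-1/17)*(-10 - 17 + 289) - 18317 = (½)*(-1/17)*262 - 18317 = -131/17 - 18317 = -311520/17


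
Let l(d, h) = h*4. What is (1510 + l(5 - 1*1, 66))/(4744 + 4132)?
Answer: 887/4438 ≈ 0.19986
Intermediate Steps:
l(d, h) = 4*h
(1510 + l(5 - 1*1, 66))/(4744 + 4132) = (1510 + 4*66)/(4744 + 4132) = (1510 + 264)/8876 = 1774*(1/8876) = 887/4438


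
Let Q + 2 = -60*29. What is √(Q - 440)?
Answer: I*√2182 ≈ 46.712*I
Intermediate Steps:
Q = -1742 (Q = -2 - 60*29 = -2 - 1740 = -1742)
√(Q - 440) = √(-1742 - 440) = √(-2182) = I*√2182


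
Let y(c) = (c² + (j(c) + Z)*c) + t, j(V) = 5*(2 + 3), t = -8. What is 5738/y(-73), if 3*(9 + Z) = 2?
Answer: 17214/12313 ≈ 1.3980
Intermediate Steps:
Z = -25/3 (Z = -9 + (⅓)*2 = -9 + ⅔ = -25/3 ≈ -8.3333)
j(V) = 25 (j(V) = 5*5 = 25)
y(c) = -8 + c² + 50*c/3 (y(c) = (c² + (25 - 25/3)*c) - 8 = (c² + 50*c/3) - 8 = -8 + c² + 50*c/3)
5738/y(-73) = 5738/(-8 + (-73)² + (50/3)*(-73)) = 5738/(-8 + 5329 - 3650/3) = 5738/(12313/3) = 5738*(3/12313) = 17214/12313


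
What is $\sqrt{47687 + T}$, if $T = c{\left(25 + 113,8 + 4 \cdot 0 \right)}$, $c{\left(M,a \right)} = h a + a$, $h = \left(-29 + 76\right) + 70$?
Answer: $\sqrt{48631} \approx 220.52$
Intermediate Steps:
$h = 117$ ($h = 47 + 70 = 117$)
$c{\left(M,a \right)} = 118 a$ ($c{\left(M,a \right)} = 117 a + a = 118 a$)
$T = 944$ ($T = 118 \left(8 + 4 \cdot 0\right) = 118 \left(8 + 0\right) = 118 \cdot 8 = 944$)
$\sqrt{47687 + T} = \sqrt{47687 + 944} = \sqrt{48631}$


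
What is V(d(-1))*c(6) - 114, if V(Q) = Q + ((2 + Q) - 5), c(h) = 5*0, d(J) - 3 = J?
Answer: -114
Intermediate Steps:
d(J) = 3 + J
c(h) = 0
V(Q) = -3 + 2*Q (V(Q) = Q + (-3 + Q) = -3 + 2*Q)
V(d(-1))*c(6) - 114 = (-3 + 2*(3 - 1))*0 - 114 = (-3 + 2*2)*0 - 114 = (-3 + 4)*0 - 114 = 1*0 - 114 = 0 - 114 = -114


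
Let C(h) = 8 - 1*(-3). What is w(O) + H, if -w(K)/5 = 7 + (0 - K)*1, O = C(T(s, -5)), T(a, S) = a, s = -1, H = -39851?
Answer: -39831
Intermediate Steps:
C(h) = 11 (C(h) = 8 + 3 = 11)
O = 11
w(K) = -35 + 5*K (w(K) = -5*(7 + (0 - K)*1) = -5*(7 - K*1) = -5*(7 - K) = -35 + 5*K)
w(O) + H = (-35 + 5*11) - 39851 = (-35 + 55) - 39851 = 20 - 39851 = -39831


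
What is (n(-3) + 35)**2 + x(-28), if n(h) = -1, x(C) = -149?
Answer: 1007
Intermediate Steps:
(n(-3) + 35)**2 + x(-28) = (-1 + 35)**2 - 149 = 34**2 - 149 = 1156 - 149 = 1007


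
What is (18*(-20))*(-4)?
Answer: 1440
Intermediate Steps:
(18*(-20))*(-4) = -360*(-4) = 1440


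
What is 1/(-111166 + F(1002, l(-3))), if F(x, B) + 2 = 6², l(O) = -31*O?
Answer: -1/111132 ≈ -8.9983e-6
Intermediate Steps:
F(x, B) = 34 (F(x, B) = -2 + 6² = -2 + 36 = 34)
1/(-111166 + F(1002, l(-3))) = 1/(-111166 + 34) = 1/(-111132) = -1/111132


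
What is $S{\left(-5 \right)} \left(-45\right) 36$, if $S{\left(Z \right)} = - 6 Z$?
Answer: $-48600$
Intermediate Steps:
$S{\left(-5 \right)} \left(-45\right) 36 = \left(-6\right) \left(-5\right) \left(-45\right) 36 = 30 \left(-45\right) 36 = \left(-1350\right) 36 = -48600$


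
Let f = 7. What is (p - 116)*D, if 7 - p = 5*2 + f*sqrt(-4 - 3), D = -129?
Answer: 15351 + 903*I*sqrt(7) ≈ 15351.0 + 2389.1*I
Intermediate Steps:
p = -3 - 7*I*sqrt(7) (p = 7 - (5*2 + 7*sqrt(-4 - 3)) = 7 - (10 + 7*sqrt(-7)) = 7 - (10 + 7*(I*sqrt(7))) = 7 - (10 + 7*I*sqrt(7)) = 7 + (-10 - 7*I*sqrt(7)) = -3 - 7*I*sqrt(7) ≈ -3.0 - 18.52*I)
(p - 116)*D = ((-3 - 7*I*sqrt(7)) - 116)*(-129) = (-119 - 7*I*sqrt(7))*(-129) = 15351 + 903*I*sqrt(7)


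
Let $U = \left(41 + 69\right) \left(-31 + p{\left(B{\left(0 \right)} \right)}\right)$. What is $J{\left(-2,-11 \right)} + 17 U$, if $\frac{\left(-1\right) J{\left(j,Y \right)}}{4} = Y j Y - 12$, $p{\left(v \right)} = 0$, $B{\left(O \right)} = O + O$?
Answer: $-56954$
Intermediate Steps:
$B{\left(O \right)} = 2 O$
$J{\left(j,Y \right)} = 48 - 4 j Y^{2}$ ($J{\left(j,Y \right)} = - 4 \left(Y j Y - 12\right) = - 4 \left(j Y^{2} - 12\right) = - 4 \left(-12 + j Y^{2}\right) = 48 - 4 j Y^{2}$)
$U = -3410$ ($U = \left(41 + 69\right) \left(-31 + 0\right) = 110 \left(-31\right) = -3410$)
$J{\left(-2,-11 \right)} + 17 U = \left(48 - - 8 \left(-11\right)^{2}\right) + 17 \left(-3410\right) = \left(48 - \left(-8\right) 121\right) - 57970 = \left(48 + 968\right) - 57970 = 1016 - 57970 = -56954$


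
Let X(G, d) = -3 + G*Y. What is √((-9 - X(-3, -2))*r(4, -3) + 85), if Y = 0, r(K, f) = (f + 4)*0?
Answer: √85 ≈ 9.2195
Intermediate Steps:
r(K, f) = 0 (r(K, f) = (4 + f)*0 = 0)
X(G, d) = -3 (X(G, d) = -3 + G*0 = -3 + 0 = -3)
√((-9 - X(-3, -2))*r(4, -3) + 85) = √((-9 - 1*(-3))*0 + 85) = √((-9 + 3)*0 + 85) = √(-6*0 + 85) = √(0 + 85) = √85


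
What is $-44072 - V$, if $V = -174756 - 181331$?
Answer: $312015$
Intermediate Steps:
$V = -356087$ ($V = -174756 - 181331 = -356087$)
$-44072 - V = -44072 - -356087 = -44072 + 356087 = 312015$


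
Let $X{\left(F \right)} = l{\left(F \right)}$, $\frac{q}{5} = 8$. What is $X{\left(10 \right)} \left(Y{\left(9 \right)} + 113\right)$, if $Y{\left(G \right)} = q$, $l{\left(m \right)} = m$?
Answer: $1530$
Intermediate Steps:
$q = 40$ ($q = 5 \cdot 8 = 40$)
$Y{\left(G \right)} = 40$
$X{\left(F \right)} = F$
$X{\left(10 \right)} \left(Y{\left(9 \right)} + 113\right) = 10 \left(40 + 113\right) = 10 \cdot 153 = 1530$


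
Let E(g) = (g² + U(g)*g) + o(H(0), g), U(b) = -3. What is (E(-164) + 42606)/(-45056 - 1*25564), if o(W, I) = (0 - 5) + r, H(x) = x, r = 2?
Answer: -69991/70620 ≈ -0.99109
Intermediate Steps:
o(W, I) = -3 (o(W, I) = (0 - 5) + 2 = -5 + 2 = -3)
E(g) = -3 + g² - 3*g (E(g) = (g² - 3*g) - 3 = -3 + g² - 3*g)
(E(-164) + 42606)/(-45056 - 1*25564) = ((-3 + (-164)² - 3*(-164)) + 42606)/(-45056 - 1*25564) = ((-3 + 26896 + 492) + 42606)/(-45056 - 25564) = (27385 + 42606)/(-70620) = 69991*(-1/70620) = -69991/70620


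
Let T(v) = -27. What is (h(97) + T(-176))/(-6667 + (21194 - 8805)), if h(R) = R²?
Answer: 4691/2861 ≈ 1.6396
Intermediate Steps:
(h(97) + T(-176))/(-6667 + (21194 - 8805)) = (97² - 27)/(-6667 + (21194 - 8805)) = (9409 - 27)/(-6667 + 12389) = 9382/5722 = 9382*(1/5722) = 4691/2861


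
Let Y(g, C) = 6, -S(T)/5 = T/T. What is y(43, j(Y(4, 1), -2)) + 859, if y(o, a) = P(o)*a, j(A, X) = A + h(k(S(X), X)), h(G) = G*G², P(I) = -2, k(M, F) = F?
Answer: 863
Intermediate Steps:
S(T) = -5 (S(T) = -5*T/T = -5*1 = -5)
h(G) = G³
j(A, X) = A + X³
y(o, a) = -2*a
y(43, j(Y(4, 1), -2)) + 859 = -2*(6 + (-2)³) + 859 = -2*(6 - 8) + 859 = -2*(-2) + 859 = 4 + 859 = 863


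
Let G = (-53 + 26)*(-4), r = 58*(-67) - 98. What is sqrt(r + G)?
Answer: 2*I*sqrt(969) ≈ 62.258*I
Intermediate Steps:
r = -3984 (r = -3886 - 98 = -3984)
G = 108 (G = -27*(-4) = 108)
sqrt(r + G) = sqrt(-3984 + 108) = sqrt(-3876) = 2*I*sqrt(969)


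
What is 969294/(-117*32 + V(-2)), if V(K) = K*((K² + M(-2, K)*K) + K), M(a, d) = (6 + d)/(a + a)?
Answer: -484647/1876 ≈ -258.34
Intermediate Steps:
M(a, d) = (6 + d)/(2*a) (M(a, d) = (6 + d)/((2*a)) = (6 + d)*(1/(2*a)) = (6 + d)/(2*a))
V(K) = K*(K + K² + K*(-3/2 - K/4)) (V(K) = K*((K² + ((½)*(6 + K)/(-2))*K) + K) = K*((K² + ((½)*(-½)*(6 + K))*K) + K) = K*((K² + (-3/2 - K/4)*K) + K) = K*((K² + K*(-3/2 - K/4)) + K) = K*(K + K² + K*(-3/2 - K/4)))
969294/(-117*32 + V(-2)) = 969294/(-117*32 + (¼)*(-2)²*(-2 + 3*(-2))) = 969294/(-3744 + (¼)*4*(-2 - 6)) = 969294/(-3744 + (¼)*4*(-8)) = 969294/(-3744 - 8) = 969294/(-3752) = 969294*(-1/3752) = -484647/1876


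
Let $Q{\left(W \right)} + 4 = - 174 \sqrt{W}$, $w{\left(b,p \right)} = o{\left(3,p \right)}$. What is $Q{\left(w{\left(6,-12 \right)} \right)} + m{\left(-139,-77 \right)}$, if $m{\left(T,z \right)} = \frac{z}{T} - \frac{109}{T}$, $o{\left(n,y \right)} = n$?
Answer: $- \frac{370}{139} - 174 \sqrt{3} \approx -304.04$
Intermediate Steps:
$w{\left(b,p \right)} = 3$
$m{\left(T,z \right)} = - \frac{109}{T} + \frac{z}{T}$
$Q{\left(W \right)} = -4 - 174 \sqrt{W}$
$Q{\left(w{\left(6,-12 \right)} \right)} + m{\left(-139,-77 \right)} = \left(-4 - 174 \sqrt{3}\right) + \frac{-109 - 77}{-139} = \left(-4 - 174 \sqrt{3}\right) - - \frac{186}{139} = \left(-4 - 174 \sqrt{3}\right) + \frac{186}{139} = - \frac{370}{139} - 174 \sqrt{3}$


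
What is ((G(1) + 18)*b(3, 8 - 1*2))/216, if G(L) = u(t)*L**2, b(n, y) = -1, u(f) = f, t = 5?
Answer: -23/216 ≈ -0.10648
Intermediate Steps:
G(L) = 5*L**2
((G(1) + 18)*b(3, 8 - 1*2))/216 = ((5*1**2 + 18)*(-1))/216 = ((5*1 + 18)*(-1))*(1/216) = ((5 + 18)*(-1))*(1/216) = (23*(-1))*(1/216) = -23*1/216 = -23/216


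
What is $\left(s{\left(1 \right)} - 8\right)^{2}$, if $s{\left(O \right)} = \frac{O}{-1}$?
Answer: $81$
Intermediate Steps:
$s{\left(O \right)} = - O$ ($s{\left(O \right)} = O \left(-1\right) = - O$)
$\left(s{\left(1 \right)} - 8\right)^{2} = \left(\left(-1\right) 1 - 8\right)^{2} = \left(-1 - 8\right)^{2} = \left(-9\right)^{2} = 81$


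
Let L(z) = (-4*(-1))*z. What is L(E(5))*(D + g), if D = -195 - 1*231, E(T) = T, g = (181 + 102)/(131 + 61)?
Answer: -407545/48 ≈ -8490.5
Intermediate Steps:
g = 283/192 ≈ 1.4740
L(z) = 4*z
D = -426 (D = -195 - 231 = -426)
L(E(5))*(D + g) = (4*5)*(-426 + 283/192) = 20*(-81509/192) = -407545/48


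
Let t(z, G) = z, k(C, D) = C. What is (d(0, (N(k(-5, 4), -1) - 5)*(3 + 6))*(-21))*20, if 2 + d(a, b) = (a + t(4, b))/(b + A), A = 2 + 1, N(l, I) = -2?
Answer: 868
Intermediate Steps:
A = 3
d(a, b) = -2 + (4 + a)/(3 + b) (d(a, b) = -2 + (a + 4)/(b + 3) = -2 + (4 + a)/(3 + b))
(d(0, (N(k(-5, 4), -1) - 5)*(3 + 6))*(-21))*20 = (((-2 + 0 - 2*(-2 - 5)*(3 + 6))/(3 + (-2 - 5)*(3 + 6)))*(-21))*20 = (((-2 + 0 - (-14)*9)/(3 - 7*9))*(-21))*20 = (((-2 + 0 - 2*(-63))/(3 - 63))*(-21))*20 = (((-2 + 0 + 126)/(-60))*(-21))*20 = (-1/60*124*(-21))*20 = -31/15*(-21)*20 = (217/5)*20 = 868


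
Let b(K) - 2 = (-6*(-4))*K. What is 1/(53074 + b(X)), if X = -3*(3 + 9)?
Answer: 1/52212 ≈ 1.9153e-5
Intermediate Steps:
X = -36 (X = -3*12 = -36)
b(K) = 2 + 24*K (b(K) = 2 + (-6*(-4))*K = 2 + 24*K)
1/(53074 + b(X)) = 1/(53074 + (2 + 24*(-36))) = 1/(53074 + (2 - 864)) = 1/(53074 - 862) = 1/52212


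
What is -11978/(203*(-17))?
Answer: 11978/3451 ≈ 3.4709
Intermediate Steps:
-11978/(203*(-17)) = -11978/(-3451) = -11978*(-1/3451) = 11978/3451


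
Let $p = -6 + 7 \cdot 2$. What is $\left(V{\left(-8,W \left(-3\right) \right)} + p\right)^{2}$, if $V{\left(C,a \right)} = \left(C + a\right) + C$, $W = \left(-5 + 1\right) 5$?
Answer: $2704$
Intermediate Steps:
$p = 8$ ($p = -6 + 14 = 8$)
$W = -20$ ($W = \left(-4\right) 5 = -20$)
$V{\left(C,a \right)} = a + 2 C$
$\left(V{\left(-8,W \left(-3\right) \right)} + p\right)^{2} = \left(\left(\left(-20\right) \left(-3\right) + 2 \left(-8\right)\right) + 8\right)^{2} = \left(\left(60 - 16\right) + 8\right)^{2} = \left(44 + 8\right)^{2} = 52^{2} = 2704$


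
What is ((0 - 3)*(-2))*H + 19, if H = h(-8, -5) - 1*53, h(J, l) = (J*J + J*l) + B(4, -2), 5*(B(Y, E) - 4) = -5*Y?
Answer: 325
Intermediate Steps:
B(Y, E) = 4 - Y (B(Y, E) = 4 + (-5*Y)/5 = 4 - Y)
h(J, l) = J² + J*l (h(J, l) = (J*J + J*l) + (4 - 1*4) = (J² + J*l) + (4 - 4) = (J² + J*l) + 0 = J² + J*l)
H = 51 (H = -8*(-8 - 5) - 1*53 = -8*(-13) - 53 = 104 - 53 = 51)
((0 - 3)*(-2))*H + 19 = ((0 - 3)*(-2))*51 + 19 = -3*(-2)*51 + 19 = 6*51 + 19 = 306 + 19 = 325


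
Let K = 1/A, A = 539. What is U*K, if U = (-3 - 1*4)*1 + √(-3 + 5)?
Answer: -1/77 + √2/539 ≈ -0.010363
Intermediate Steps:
K = 1/539 ≈ 0.0018553
U = -7 + √2 (U = (-3 - 4)*1 + √2 = -7*1 + √2 = -7 + √2 ≈ -5.5858)
U*K = (-7 + √2)*(1/539) = -1/77 + √2/539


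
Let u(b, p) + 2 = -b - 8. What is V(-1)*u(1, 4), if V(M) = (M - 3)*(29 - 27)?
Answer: 88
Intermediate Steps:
u(b, p) = -10 - b (u(b, p) = -2 + (-b - 8) = -2 + (-8 - b) = -10 - b)
V(M) = -6 + 2*M (V(M) = (-3 + M)*2 = -6 + 2*M)
V(-1)*u(1, 4) = (-6 + 2*(-1))*(-10 - 1*1) = (-6 - 2)*(-10 - 1) = -8*(-11) = 88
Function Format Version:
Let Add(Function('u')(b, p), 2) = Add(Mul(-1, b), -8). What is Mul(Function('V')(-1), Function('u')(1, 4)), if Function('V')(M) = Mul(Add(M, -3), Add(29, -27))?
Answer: 88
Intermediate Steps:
Function('u')(b, p) = Add(-10, Mul(-1, b)) (Function('u')(b, p) = Add(-2, Add(Mul(-1, b), -8)) = Add(-2, Add(-8, Mul(-1, b))) = Add(-10, Mul(-1, b)))
Function('V')(M) = Add(-6, Mul(2, M)) (Function('V')(M) = Mul(Add(-3, M), 2) = Add(-6, Mul(2, M)))
Mul(Function('V')(-1), Function('u')(1, 4)) = Mul(Add(-6, Mul(2, -1)), Add(-10, Mul(-1, 1))) = Mul(Add(-6, -2), Add(-10, -1)) = Mul(-8, -11) = 88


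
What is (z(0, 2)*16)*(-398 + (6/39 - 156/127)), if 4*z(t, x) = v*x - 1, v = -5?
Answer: 28990368/1651 ≈ 17559.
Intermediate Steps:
z(t, x) = -1/4 - 5*x/4 (z(t, x) = (-5*x - 1)/4 = (-1 - 5*x)/4 = -1/4 - 5*x/4)
(z(0, 2)*16)*(-398 + (6/39 - 156/127)) = ((-1/4 - 5/4*2)*16)*(-398 + (6/39 - 156/127)) = ((-1/4 - 5/2)*16)*(-398 + (6*(1/39) - 156*1/127)) = (-11/4*16)*(-398 + (2/13 - 156/127)) = -44*(-398 - 1774/1651) = -44*(-658872/1651) = 28990368/1651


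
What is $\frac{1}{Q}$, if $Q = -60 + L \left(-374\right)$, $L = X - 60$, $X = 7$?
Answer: $\frac{1}{19762} \approx 5.0602 \cdot 10^{-5}$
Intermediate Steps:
$L = -53$ ($L = 7 - 60 = -53$)
$Q = 19762$ ($Q = -60 - -19822 = -60 + 19822 = 19762$)
$\frac{1}{Q} = \frac{1}{19762}$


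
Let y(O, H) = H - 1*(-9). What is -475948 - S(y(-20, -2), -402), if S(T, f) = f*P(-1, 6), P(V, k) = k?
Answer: -473536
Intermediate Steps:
y(O, H) = 9 + H (y(O, H) = H + 9 = 9 + H)
S(T, f) = 6*f (S(T, f) = f*6 = 6*f)
-475948 - S(y(-20, -2), -402) = -475948 - 6*(-402) = -475948 - 1*(-2412) = -475948 + 2412 = -473536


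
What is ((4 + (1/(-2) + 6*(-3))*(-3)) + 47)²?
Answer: 45369/4 ≈ 11342.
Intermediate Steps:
((4 + (1/(-2) + 6*(-3))*(-3)) + 47)² = ((4 + (-½ - 18)*(-3)) + 47)² = ((4 - 37/2*(-3)) + 47)² = ((4 + 111/2) + 47)² = (119/2 + 47)² = (213/2)² = 45369/4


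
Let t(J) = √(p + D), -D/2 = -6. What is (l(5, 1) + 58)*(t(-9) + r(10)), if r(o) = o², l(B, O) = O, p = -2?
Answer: 5900 + 59*√10 ≈ 6086.6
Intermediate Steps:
D = 12 (D = -2*(-6) = 12)
t(J) = √10 (t(J) = √(-2 + 12) = √10)
(l(5, 1) + 58)*(t(-9) + r(10)) = (1 + 58)*(√10 + 10²) = 59*(√10 + 100) = 59*(100 + √10) = 5900 + 59*√10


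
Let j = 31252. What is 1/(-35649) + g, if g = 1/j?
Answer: 4397/1114102548 ≈ 3.9467e-6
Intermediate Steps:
g = 1/31252 ≈ 3.1998e-5
1/(-35649) + g = 1/(-35649) + 1/31252 = -1/35649 + 1/31252 = 4397/1114102548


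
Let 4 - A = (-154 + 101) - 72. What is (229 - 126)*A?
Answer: 13287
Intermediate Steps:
A = 129 (A = 4 - ((-154 + 101) - 72) = 4 - (-53 - 72) = 4 - 1*(-125) = 4 + 125 = 129)
(229 - 126)*A = (229 - 126)*129 = 103*129 = 13287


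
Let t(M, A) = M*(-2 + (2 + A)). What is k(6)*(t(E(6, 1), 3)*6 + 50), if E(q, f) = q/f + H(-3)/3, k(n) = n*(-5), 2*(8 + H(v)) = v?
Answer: -3030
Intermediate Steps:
H(v) = -8 + v/2
k(n) = -5*n
E(q, f) = -19/6 + q/f (E(q, f) = q/f + (-8 + (½)*(-3))/3 = q/f + (-8 - 3/2)*(⅓) = q/f - 19/2*⅓ = q/f - 19/6 = -19/6 + q/f)
t(M, A) = A*M (t(M, A) = M*A = A*M)
k(6)*(t(E(6, 1), 3)*6 + 50) = (-5*6)*((3*(-19/6 + 6/1))*6 + 50) = -30*((3*(-19/6 + 6*1))*6 + 50) = -30*((3*(-19/6 + 6))*6 + 50) = -30*((3*(17/6))*6 + 50) = -30*((17/2)*6 + 50) = -30*(51 + 50) = -30*101 = -3030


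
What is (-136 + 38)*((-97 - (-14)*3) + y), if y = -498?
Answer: 54194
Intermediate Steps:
(-136 + 38)*((-97 - (-14)*3) + y) = (-136 + 38)*((-97 - (-14)*3) - 498) = -98*((-97 - 1*(-42)) - 498) = -98*((-97 + 42) - 498) = -98*(-55 - 498) = -98*(-553) = 54194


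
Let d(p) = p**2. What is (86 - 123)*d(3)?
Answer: -333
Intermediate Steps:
(86 - 123)*d(3) = (86 - 123)*3**2 = -37*9 = -333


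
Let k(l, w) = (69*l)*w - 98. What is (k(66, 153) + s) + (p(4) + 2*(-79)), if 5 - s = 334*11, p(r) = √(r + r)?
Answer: 692837 + 2*√2 ≈ 6.9284e+5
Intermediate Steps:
k(l, w) = -98 + 69*l*w (k(l, w) = 69*l*w - 98 = -98 + 69*l*w)
p(r) = √2*√r (p(r) = √(2*r) = √2*√r)
s = -3669 (s = 5 - 334*11 = 5 - 1*3674 = 5 - 3674 = -3669)
(k(66, 153) + s) + (p(4) + 2*(-79)) = ((-98 + 69*66*153) - 3669) + (√2*√4 + 2*(-79)) = ((-98 + 696762) - 3669) + (√2*2 - 158) = (696664 - 3669) + (2*√2 - 158) = 692995 + (-158 + 2*√2) = 692837 + 2*√2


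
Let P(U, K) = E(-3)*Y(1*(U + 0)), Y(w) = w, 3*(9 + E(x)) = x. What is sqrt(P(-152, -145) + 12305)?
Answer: 5*sqrt(553) ≈ 117.58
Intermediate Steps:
E(x) = -9 + x/3
P(U, K) = -10*U (P(U, K) = (-9 + (1/3)*(-3))*(1*(U + 0)) = (-9 - 1)*(1*U) = -10*U)
sqrt(P(-152, -145) + 12305) = sqrt(-10*(-152) + 12305) = sqrt(1520 + 12305) = sqrt(13825) = 5*sqrt(553)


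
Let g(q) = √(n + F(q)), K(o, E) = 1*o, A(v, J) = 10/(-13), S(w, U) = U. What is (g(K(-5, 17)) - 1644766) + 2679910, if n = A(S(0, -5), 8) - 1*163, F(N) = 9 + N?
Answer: 1035144 + I*√27001/13 ≈ 1.0351e+6 + 12.64*I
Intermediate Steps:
A(v, J) = -10/13 (A(v, J) = 10*(-1/13) = -10/13)
K(o, E) = o
n = -2129/13 (n = -10/13 - 1*163 = -10/13 - 163 = -2129/13 ≈ -163.77)
g(q) = √(-2012/13 + q) (g(q) = √(-2129/13 + (9 + q)) = √(-2012/13 + q))
(g(K(-5, 17)) - 1644766) + 2679910 = (√(-26156 + 169*(-5))/13 - 1644766) + 2679910 = (√(-26156 - 845)/13 - 1644766) + 2679910 = (√(-27001)/13 - 1644766) + 2679910 = ((I*√27001)/13 - 1644766) + 2679910 = (I*√27001/13 - 1644766) + 2679910 = (-1644766 + I*√27001/13) + 2679910 = 1035144 + I*√27001/13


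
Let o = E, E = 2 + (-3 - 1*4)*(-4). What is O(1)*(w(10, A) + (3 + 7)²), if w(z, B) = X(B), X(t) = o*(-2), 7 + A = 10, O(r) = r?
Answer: 40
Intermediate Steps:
E = 30 (E = 2 + (-3 - 4)*(-4) = 2 - 7*(-4) = 2 + 28 = 30)
A = 3 (A = -7 + 10 = 3)
o = 30
X(t) = -60 (X(t) = 30*(-2) = -60)
w(z, B) = -60
O(1)*(w(10, A) + (3 + 7)²) = 1*(-60 + (3 + 7)²) = 1*(-60 + 10²) = 1*(-60 + 100) = 1*40 = 40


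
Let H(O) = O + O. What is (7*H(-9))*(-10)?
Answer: 1260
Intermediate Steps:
H(O) = 2*O
(7*H(-9))*(-10) = (7*(2*(-9)))*(-10) = (7*(-18))*(-10) = -126*(-10) = 1260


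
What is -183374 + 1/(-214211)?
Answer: -39280727915/214211 ≈ -1.8337e+5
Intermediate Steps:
-183374 + 1/(-214211) = -183374 - 1/214211 = -39280727915/214211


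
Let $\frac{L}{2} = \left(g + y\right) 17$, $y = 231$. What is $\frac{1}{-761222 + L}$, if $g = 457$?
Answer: $- \frac{1}{737830} \approx -1.3553 \cdot 10^{-6}$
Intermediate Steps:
$L = 23392$ ($L = 2 \left(457 + 231\right) 17 = 2 \cdot 688 \cdot 17 = 2 \cdot 11696 = 23392$)
$\frac{1}{-761222 + L} = \frac{1}{-761222 + 23392} = \frac{1}{-737830} = - \frac{1}{737830}$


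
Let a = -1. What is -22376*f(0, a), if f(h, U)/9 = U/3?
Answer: 67128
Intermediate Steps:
f(h, U) = 3*U (f(h, U) = 9*(U/3) = 3*U)
-22376*f(0, a) = -67128*(-1) = -22376*(-3) = 67128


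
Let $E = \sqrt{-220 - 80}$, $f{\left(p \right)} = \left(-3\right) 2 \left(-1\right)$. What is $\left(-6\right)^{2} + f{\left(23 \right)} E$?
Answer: $36 + 60 i \sqrt{3} \approx 36.0 + 103.92 i$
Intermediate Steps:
$f{\left(p \right)} = 6$ ($f{\left(p \right)} = \left(-6\right) \left(-1\right) = 6$)
$E = 10 i \sqrt{3}$ ($E = \sqrt{-220 - 80} = \sqrt{-300} = 10 i \sqrt{3} \approx 17.32 i$)
$\left(-6\right)^{2} + f{\left(23 \right)} E = \left(-6\right)^{2} + 6 \cdot 10 i \sqrt{3} = 36 + 60 i \sqrt{3}$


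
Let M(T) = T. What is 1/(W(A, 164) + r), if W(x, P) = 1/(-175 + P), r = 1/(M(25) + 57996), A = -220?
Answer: -638231/58010 ≈ -11.002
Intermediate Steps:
r = 1/58021 (r = 1/(25 + 57996) = 1/58021 ≈ 1.7235e-5)
1/(W(A, 164) + r) = 1/(1/(-175 + 164) + 1/58021) = 1/(1/(-11) + 1/58021) = 1/(-1/11 + 1/58021) = 1/(-58010/638231) = -638231/58010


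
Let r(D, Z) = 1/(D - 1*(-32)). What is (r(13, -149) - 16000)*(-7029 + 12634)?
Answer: -807118879/9 ≈ -8.9680e+7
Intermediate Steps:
r(D, Z) = 1/(32 + D) (r(D, Z) = 1/(D + 32) = 1/(32 + D))
(r(13, -149) - 16000)*(-7029 + 12634) = (1/(32 + 13) - 16000)*(-7029 + 12634) = (1/45 - 16000)*5605 = -719999/45*5605 = -807118879/9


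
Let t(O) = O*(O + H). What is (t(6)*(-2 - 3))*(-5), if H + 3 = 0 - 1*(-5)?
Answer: 1200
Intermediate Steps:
H = 2 (H = -3 + (0 - 1*(-5)) = -3 + (0 + 5) = -3 + 5 = 2)
t(O) = O*(2 + O) (t(O) = O*(O + 2) = O*(2 + O))
(t(6)*(-2 - 3))*(-5) = ((6*(2 + 6))*(-2 - 3))*(-5) = ((6*8)*(-5))*(-5) = (48*(-5))*(-5) = -240*(-5) = 1200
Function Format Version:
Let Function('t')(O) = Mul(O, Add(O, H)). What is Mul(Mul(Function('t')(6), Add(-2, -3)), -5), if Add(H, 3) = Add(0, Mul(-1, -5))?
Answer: 1200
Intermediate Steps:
H = 2 (H = Add(-3, Add(0, Mul(-1, -5))) = Add(-3, Add(0, 5)) = Add(-3, 5) = 2)
Function('t')(O) = Mul(O, Add(2, O)) (Function('t')(O) = Mul(O, Add(O, 2)) = Mul(O, Add(2, O)))
Mul(Mul(Function('t')(6), Add(-2, -3)), -5) = Mul(Mul(Mul(6, Add(2, 6)), Add(-2, -3)), -5) = Mul(Mul(Mul(6, 8), -5), -5) = Mul(Mul(48, -5), -5) = Mul(-240, -5) = 1200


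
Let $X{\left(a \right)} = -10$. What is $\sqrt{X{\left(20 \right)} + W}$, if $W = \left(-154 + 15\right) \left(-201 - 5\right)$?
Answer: $4 \sqrt{1789} \approx 169.19$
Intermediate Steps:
$W = 28634$ ($W = \left(-139\right) \left(-206\right) = 28634$)
$\sqrt{X{\left(20 \right)} + W} = \sqrt{-10 + 28634} = \sqrt{28624} = 4 \sqrt{1789}$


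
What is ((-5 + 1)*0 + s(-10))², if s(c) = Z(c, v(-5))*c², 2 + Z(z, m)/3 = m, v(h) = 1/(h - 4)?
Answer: 3610000/9 ≈ 4.0111e+5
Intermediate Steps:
v(h) = 1/(-4 + h)
Z(z, m) = -6 + 3*m
s(c) = -19*c²/3 (s(c) = (-6 + 3/(-4 - 5))*c² = (-6 + 3/(-9))*c² = (-6 + 3*(-⅑))*c² = (-6 - ⅓)*c² = -19*c²/3)
((-5 + 1)*0 + s(-10))² = ((-5 + 1)*0 - 19/3*(-10)²)² = (-4*0 - 19/3*100)² = (0 - 1900/3)² = (-1900/3)² = 3610000/9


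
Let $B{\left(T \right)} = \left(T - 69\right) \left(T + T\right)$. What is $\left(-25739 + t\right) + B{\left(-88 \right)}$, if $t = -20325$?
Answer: $-18432$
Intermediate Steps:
$B{\left(T \right)} = 2 T \left(-69 + T\right)$ ($B{\left(T \right)} = \left(-69 + T\right) 2 T = 2 T \left(-69 + T\right)$)
$\left(-25739 + t\right) + B{\left(-88 \right)} = \left(-25739 - 20325\right) + 2 \left(-88\right) \left(-69 - 88\right) = -46064 + 2 \left(-88\right) \left(-157\right) = -46064 + 27632 = -18432$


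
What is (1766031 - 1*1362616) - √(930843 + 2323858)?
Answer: 403415 - √3254701 ≈ 4.0161e+5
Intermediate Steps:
(1766031 - 1*1362616) - √(930843 + 2323858) = (1766031 - 1362616) - √3254701 = 403415 - √3254701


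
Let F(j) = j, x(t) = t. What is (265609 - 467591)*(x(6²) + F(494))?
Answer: -107050460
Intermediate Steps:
(265609 - 467591)*(x(6²) + F(494)) = (265609 - 467591)*(6² + 494) = -201982*(36 + 494) = -201982*530 = -107050460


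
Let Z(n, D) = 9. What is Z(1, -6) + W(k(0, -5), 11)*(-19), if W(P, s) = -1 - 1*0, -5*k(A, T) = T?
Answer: 28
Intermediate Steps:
k(A, T) = -T/5
W(P, s) = -1 (W(P, s) = -1 + 0 = -1)
Z(1, -6) + W(k(0, -5), 11)*(-19) = 9 - 1*(-19) = 9 + 19 = 28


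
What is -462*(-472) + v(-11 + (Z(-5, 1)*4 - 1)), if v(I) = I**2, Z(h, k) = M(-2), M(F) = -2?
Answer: 218464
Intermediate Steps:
Z(h, k) = -2
-462*(-472) + v(-11 + (Z(-5, 1)*4 - 1)) = -462*(-472) + (-11 + (-2*4 - 1))**2 = 218064 + (-11 + (-8 - 1))**2 = 218064 + (-11 - 9)**2 = 218064 + (-20)**2 = 218064 + 400 = 218464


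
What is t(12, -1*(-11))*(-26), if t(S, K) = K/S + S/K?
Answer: -3445/66 ≈ -52.197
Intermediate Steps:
t(12, -1*(-11))*(-26) = (-1*(-11)/12 + 12/((-1*(-11))))*(-26) = (11*(1/12) + 12/11)*(-26) = (11/12 + 12*(1/11))*(-26) = (11/12 + 12/11)*(-26) = (265/132)*(-26) = -3445/66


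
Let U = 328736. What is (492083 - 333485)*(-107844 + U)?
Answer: 35033029416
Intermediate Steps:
(492083 - 333485)*(-107844 + U) = (492083 - 333485)*(-107844 + 328736) = 158598*220892 = 35033029416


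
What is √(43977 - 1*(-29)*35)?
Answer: 8*√703 ≈ 212.11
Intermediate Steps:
√(43977 - 1*(-29)*35) = √(43977 + 29*35) = √(43977 + 1015) = √44992 = 8*√703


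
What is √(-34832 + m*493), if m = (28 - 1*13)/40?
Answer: I*√554354/4 ≈ 186.14*I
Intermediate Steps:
m = 3/8 (m = (28 - 13)*(1/40) = 15*(1/40) = 3/8 ≈ 0.37500)
√(-34832 + m*493) = √(-34832 + (3/8)*493) = √(-34832 + 1479/8) = √(-277177/8) = I*√554354/4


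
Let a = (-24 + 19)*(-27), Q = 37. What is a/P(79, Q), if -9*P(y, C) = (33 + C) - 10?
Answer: -81/4 ≈ -20.250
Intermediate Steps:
P(y, C) = -23/9 - C/9 (P(y, C) = -((33 + C) - 10)/9 = -(23 + C)/9 = -23/9 - C/9)
a = 135 (a = -5*(-27) = 135)
a/P(79, Q) = 135/(-23/9 - ⅑*37) = 135/(-23/9 - 37/9) = 135/(-20/3) = 135*(-3/20) = -81/4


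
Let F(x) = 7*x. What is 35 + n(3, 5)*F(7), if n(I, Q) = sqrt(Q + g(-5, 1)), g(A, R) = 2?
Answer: 35 + 49*sqrt(7) ≈ 164.64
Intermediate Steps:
n(I, Q) = sqrt(2 + Q) (n(I, Q) = sqrt(Q + 2) = sqrt(2 + Q))
35 + n(3, 5)*F(7) = 35 + sqrt(2 + 5)*(7*7) = 35 + sqrt(7)*49 = 35 + 49*sqrt(7)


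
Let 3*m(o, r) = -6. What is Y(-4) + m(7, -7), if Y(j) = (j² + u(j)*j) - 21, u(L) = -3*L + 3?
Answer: -67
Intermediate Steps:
u(L) = 3 - 3*L
m(o, r) = -2 (m(o, r) = (⅓)*(-6) = -2)
Y(j) = -21 + j² + j*(3 - 3*j) (Y(j) = (j² + (3 - 3*j)*j) - 21 = (j² + j*(3 - 3*j)) - 21 = -21 + j² + j*(3 - 3*j))
Y(-4) + m(7, -7) = (-21 - 2*(-4)² + 3*(-4)) - 2 = (-21 - 2*16 - 12) - 2 = (-21 - 32 - 12) - 2 = -65 - 2 = -67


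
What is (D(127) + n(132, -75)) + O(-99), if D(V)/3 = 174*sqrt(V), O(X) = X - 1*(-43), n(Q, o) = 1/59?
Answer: -3303/59 + 522*sqrt(127) ≈ 5826.7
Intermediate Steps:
n(Q, o) = 1/59
O(X) = 43 + X (O(X) = X + 43 = 43 + X)
D(V) = 522*sqrt(V) (D(V) = 3*(174*sqrt(V)) = 522*sqrt(V))
(D(127) + n(132, -75)) + O(-99) = (522*sqrt(127) + 1/59) + (43 - 99) = (1/59 + 522*sqrt(127)) - 56 = -3303/59 + 522*sqrt(127)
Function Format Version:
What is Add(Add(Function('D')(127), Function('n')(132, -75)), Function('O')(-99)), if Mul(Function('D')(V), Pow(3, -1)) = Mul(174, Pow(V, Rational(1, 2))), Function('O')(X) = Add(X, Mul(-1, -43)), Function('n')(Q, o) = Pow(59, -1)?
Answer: Add(Rational(-3303, 59), Mul(522, Pow(127, Rational(1, 2)))) ≈ 5826.7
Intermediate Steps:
Function('n')(Q, o) = Rational(1, 59)
Function('O')(X) = Add(43, X) (Function('O')(X) = Add(X, 43) = Add(43, X))
Function('D')(V) = Mul(522, Pow(V, Rational(1, 2))) (Function('D')(V) = Mul(3, Mul(174, Pow(V, Rational(1, 2)))) = Mul(522, Pow(V, Rational(1, 2))))
Add(Add(Function('D')(127), Function('n')(132, -75)), Function('O')(-99)) = Add(Add(Mul(522, Pow(127, Rational(1, 2))), Rational(1, 59)), Add(43, -99)) = Add(Add(Rational(1, 59), Mul(522, Pow(127, Rational(1, 2)))), -56) = Add(Rational(-3303, 59), Mul(522, Pow(127, Rational(1, 2))))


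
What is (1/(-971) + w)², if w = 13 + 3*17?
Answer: 3861752449/942841 ≈ 4095.9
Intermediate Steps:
w = 64 (w = 13 + 51 = 64)
(1/(-971) + w)² = (1/(-971) + 64)² = (-1/971 + 64)² = (62143/971)² = 3861752449/942841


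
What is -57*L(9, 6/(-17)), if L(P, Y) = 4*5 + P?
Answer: -1653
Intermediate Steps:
L(P, Y) = 20 + P
-57*L(9, 6/(-17)) = -57*(20 + 9) = -57*29 = -1653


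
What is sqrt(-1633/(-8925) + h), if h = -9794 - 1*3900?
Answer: I*sqrt(43631582169)/1785 ≈ 117.02*I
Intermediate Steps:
h = -13694 (h = -9794 - 3900 = -13694)
sqrt(-1633/(-8925) + h) = sqrt(-1633/(-8925) - 13694) = sqrt(-1633*(-1/8925) - 13694) = sqrt(1633/8925 - 13694) = sqrt(-122217317/8925) = I*sqrt(43631582169)/1785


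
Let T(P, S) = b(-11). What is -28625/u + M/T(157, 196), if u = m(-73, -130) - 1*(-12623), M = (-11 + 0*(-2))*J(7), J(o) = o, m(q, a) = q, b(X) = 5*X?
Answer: -2211/2510 ≈ -0.88088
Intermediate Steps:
T(P, S) = -55 (T(P, S) = 5*(-11) = -55)
M = -77 (M = (-11 + 0*(-2))*7 = (-11 + 0)*7 = -11*7 = -77)
u = 12550 (u = -73 - 1*(-12623) = -73 + 12623 = 12550)
-28625/u + M/T(157, 196) = -28625/12550 - 77/(-55) = -28625*1/12550 - 77*(-1/55) = -1145/502 + 7/5 = -2211/2510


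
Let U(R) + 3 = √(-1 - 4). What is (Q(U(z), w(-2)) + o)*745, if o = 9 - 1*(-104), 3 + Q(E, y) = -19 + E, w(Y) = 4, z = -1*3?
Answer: 65560 + 745*I*√5 ≈ 65560.0 + 1665.9*I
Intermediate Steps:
z = -3
U(R) = -3 + I*√5 (U(R) = -3 + √(-1 - 4) = -3 + √(-5) = -3 + I*√5)
Q(E, y) = -22 + E (Q(E, y) = -3 + (-19 + E) = -22 + E)
o = 113 (o = 9 + 104 = 113)
(Q(U(z), w(-2)) + o)*745 = ((-22 + (-3 + I*√5)) + 113)*745 = ((-25 + I*√5) + 113)*745 = (88 + I*√5)*745 = 65560 + 745*I*√5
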